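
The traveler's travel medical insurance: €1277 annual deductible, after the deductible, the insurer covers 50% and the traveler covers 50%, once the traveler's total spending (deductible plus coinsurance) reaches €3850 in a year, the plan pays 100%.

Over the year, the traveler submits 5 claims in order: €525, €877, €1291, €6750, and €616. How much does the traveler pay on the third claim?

€645.50

Claim 1 (€525): fully absorbed by the deductible. Cost to traveler: €525. OOP to date €525.
Claim 2 (€877): €752 to deductible, leaving €125; traveler's 50% is €62.50. Traveler pays €814.50; OOP now €1339.50.
Claim 3 (€1291): 50% coinsurance on €1291 = €645.50. Cost to traveler: €645.50. OOP to date €1985.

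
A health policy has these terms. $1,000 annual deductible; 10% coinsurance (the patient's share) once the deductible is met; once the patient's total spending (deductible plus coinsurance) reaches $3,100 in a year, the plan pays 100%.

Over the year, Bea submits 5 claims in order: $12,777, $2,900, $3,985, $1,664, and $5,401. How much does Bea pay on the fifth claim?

Bill 1, $12,777: deductible takes $1,000, $11,777 remains; 10% of $11,777 = $1,177.70. Patient owes $2,177.70 (running OOP $2,177.70).
Bill 2, $2,900: 10% coinsurance on $2,900 = $290. Cost to patient: $290. OOP to date $2,467.70.
Bill 3, $3,985: deductible already satisfied, so patient's share is 10% × $3,985 = $398.50. Cost to patient: $398.50. OOP to date $2,866.20.
Bill 4, $1,664: deductible met; 10% of $1,664 = $166.40. Patient pays $166.40; OOP now $3,032.60.
Bill 5, $5,401: deductible met; 10% of $5,401 = $540.10. That would push OOP to $3,572.70, over the $3,100 cap, so patient pays $3,100 − $3,032.60 = $67.40.

$67.40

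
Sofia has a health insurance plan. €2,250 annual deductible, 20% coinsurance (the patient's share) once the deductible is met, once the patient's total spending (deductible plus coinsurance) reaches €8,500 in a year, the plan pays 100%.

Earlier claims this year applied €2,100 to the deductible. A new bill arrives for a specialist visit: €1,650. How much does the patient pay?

€450

Deductible still to meet: €2,250 − €2,100 = €150.
After the €150 deductible portion, €1,650 − €150 = €1,500 is subject to coinsurance.
Coinsurance: €1,500 × 20% = €300.
That puts the patient's cost at €150 + €300 = €450 before any cap.
Year-to-date out-of-pocket becomes €2,100 + €450 = €2,550, still under the €8,500 maximum, so no cap applies.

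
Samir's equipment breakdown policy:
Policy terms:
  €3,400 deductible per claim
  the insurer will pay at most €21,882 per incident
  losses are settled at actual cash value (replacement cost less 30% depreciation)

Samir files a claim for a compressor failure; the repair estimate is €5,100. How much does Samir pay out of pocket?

Actual cash value after 30% depreciation: €5,100 × 70% = €3,570.
Less the €3,400 deductible: €3,570 − €3,400 = €170.
€170 ≤ €21,882, so the limit doesn't bind; insurer pays €170.
Out of pocket: €5,100 − €170 = €4,930.

€4,930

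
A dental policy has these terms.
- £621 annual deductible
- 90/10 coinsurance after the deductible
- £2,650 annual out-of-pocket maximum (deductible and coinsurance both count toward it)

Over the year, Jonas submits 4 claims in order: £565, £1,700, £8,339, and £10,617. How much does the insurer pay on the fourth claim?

Claim 1 (£565): entire amount goes to the deductible. Patient owes £565 (running OOP £565). Insurer: £565 − £565 = £0.
Claim 2 (£1,700): deductible takes £56, £1,644 remains; patient's 10% is £164.40. Patient pays £220.40; OOP now £785.40. Plan pays £1,700 − £220.40 = £1,479.60.
Claim 3 (£8,339): deductible already satisfied, so patient's share is 10% × £8,339 = £833.90. Patient pays £833.90; OOP now £1,619.30. Insurer: £8,339 − £833.90 = £7,505.10.
Claim 4 (£10,617): deductible met; 10% of £10,617 = £1,061.70. OOP would hit £2,681 > £2,650, so the cap limits the patient to £2,650 − £1,619.30 = £1,030.70. Insurer: £10,617 − £1,030.70 = £9,586.30.

£9,586.30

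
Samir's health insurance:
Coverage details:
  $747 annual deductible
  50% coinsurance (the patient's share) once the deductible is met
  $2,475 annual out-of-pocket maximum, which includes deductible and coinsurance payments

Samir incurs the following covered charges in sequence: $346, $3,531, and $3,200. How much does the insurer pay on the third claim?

$3,037

Bill 1, $346: entire amount goes to the deductible. Patient pays $346; OOP now $346. Insurer: $346 − $346 = $0.
Bill 2, $3,531: deductible takes $401, $3,130 remains; coinsurance $3,130 × 50% = $1,565. Patient pays $1,966; OOP now $2,312. Insurer: $3,531 − $1,966 = $1,565.
Bill 3, $3,200: deductible met; 50% of $3,200 = $1,600. That would push OOP to $3,912, over the $2,475 cap, so patient pays $2,475 − $2,312 = $163. Plan pays $3,200 − $163 = $3,037.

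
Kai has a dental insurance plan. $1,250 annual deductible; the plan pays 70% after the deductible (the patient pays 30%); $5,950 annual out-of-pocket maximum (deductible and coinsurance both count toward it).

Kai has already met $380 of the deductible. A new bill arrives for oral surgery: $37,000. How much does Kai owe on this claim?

Remaining deductible: $1,250 − $380 = $870.
The remaining $36,130 (= $37,000 − $870) moves to coinsurance.
Coinsurance: $36,130 × 30% = $10,839.
That puts the patient's cost at $870 + $10,839 = $11,709 before any cap.
Year-to-date out-of-pocket would reach $380 + $11,709 = $12,089, above the $5,950 maximum, so the patient pays only $5,950 − $380 = $5,570.

$5,570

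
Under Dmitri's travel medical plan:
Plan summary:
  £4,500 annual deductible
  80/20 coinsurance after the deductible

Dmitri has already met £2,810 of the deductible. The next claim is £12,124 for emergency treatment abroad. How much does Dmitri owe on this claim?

Remaining deductible: £4,500 − £2,810 = £1,690.
The remaining £10,434 (= £12,124 − £1,690) moves to coinsurance.
Traveler's 20% share of £10,434 is £2,086.80.
That puts the traveler's cost at £1,690 + £2,086.80 = £3,776.80.

£3,776.80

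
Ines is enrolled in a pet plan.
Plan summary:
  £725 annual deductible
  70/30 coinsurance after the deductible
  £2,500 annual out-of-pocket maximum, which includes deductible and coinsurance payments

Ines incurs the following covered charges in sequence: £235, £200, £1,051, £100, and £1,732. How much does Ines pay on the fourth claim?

Bill 1, £235: entire amount goes to the deductible. Owner owes £235 (running OOP £235).
Bill 2, £200: fully absorbed by the deductible. Owner pays £200; OOP now £435.
Bill 3, £1,051: £290 finishes the deductible; £761 goes to coinsurance; 30% of £761 = £228.30. Owner pays £518.30; OOP now £953.30.
Bill 4, £100: deductible already satisfied, so owner's share is 30% × £100 = £30. Owner pays £30; OOP now £983.30.

£30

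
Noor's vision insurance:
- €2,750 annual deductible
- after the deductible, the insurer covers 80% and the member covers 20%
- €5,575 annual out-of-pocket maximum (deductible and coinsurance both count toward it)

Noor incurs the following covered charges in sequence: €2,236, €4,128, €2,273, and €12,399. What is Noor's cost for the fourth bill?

Claim 1 — €2,236: entire amount goes to the deductible. Cost to member: €2,236. OOP to date €2,236.
Claim 2 — €4,128: €514 to deductible, leaving €3,614; 20% of €3,614 = €722.80. Cost to member: €1,236.80. OOP to date €3,472.80.
Claim 3 — €2,273: 20% coinsurance on €2,273 = €454.60. Member owes €454.60 (running OOP €3,927.40).
Claim 4 — €12,399: deductible met; 20% of €12,399 = €2,479.80. Adding that to €3,927.40 gives €6,407.20, past the €5,575 cap; member pays only €5,575 − €3,927.40 = €1,647.60.

€1,647.60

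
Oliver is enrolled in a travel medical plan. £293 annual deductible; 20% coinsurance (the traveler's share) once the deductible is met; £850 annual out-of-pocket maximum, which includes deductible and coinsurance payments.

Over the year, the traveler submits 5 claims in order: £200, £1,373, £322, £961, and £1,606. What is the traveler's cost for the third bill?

£64.40

Claim 1 (£200): fully absorbed by the deductible. Traveler owes £200 (running OOP £200).
Claim 2 (£1,373): deductible takes £93, £1,280 remains; coinsurance £1,280 × 20% = £256. Traveler pays £349; OOP now £549.
Claim 3 (£322): 20% coinsurance on £322 = £64.40. Cost to traveler: £64.40. OOP to date £613.40.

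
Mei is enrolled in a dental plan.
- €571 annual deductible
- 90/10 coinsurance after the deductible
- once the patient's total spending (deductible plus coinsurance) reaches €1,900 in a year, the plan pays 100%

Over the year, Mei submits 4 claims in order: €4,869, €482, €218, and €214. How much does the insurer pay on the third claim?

€196.20

Claim 1 — €4,869: €571 to deductible, leaving €4,298; patient's 10% is €429.80. Cost to patient: €1,000.80. OOP to date €1,000.80. Plan pays €4,869 − €1,000.80 = €3,868.20.
Claim 2 — €482: 10% coinsurance on €482 = €48.20. Cost to patient: €48.20. OOP to date €1,049. Insurer: €482 − €48.20 = €433.80.
Claim 3 — €218: deductible met; 10% of €218 = €21.80. Patient owes €21.80 (running OOP €1,070.80). Plan pays €218 − €21.80 = €196.20.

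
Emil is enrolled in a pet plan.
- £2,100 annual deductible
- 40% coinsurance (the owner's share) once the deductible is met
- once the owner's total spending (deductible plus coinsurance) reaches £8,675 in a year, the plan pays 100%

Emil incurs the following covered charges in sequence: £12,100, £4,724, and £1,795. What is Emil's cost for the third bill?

£685.40

Claim 1 — £12,100: £2,100 finishes the deductible; £10,000 goes to coinsurance; coinsurance £10,000 × 40% = £4,000. Cost to owner: £6,100. OOP to date £6,100.
Claim 2 — £4,724: 40% coinsurance on £4,724 = £1,889.60. Owner pays £1,889.60; OOP now £7,989.60.
Claim 3 — £1,795: deductible met; 40% of £1,795 = £718. OOP would hit £8,707.60 > £8,675, so the cap limits the owner to £8,675 − £7,989.60 = £685.40.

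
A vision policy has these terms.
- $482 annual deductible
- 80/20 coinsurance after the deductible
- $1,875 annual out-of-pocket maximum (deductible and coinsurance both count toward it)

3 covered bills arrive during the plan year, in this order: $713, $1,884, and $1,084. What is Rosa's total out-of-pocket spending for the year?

$1,121.80

Claim 1 ($713): $482 finishes the deductible; $231 goes to coinsurance; member's 20% is $46.20. Cost to member: $528.20. OOP to date $528.20.
Claim 2 ($1,884): deductible met; 20% of $1,884 = $376.80. Cost to member: $376.80. OOP to date $905.
Claim 3 ($1,084): deductible met; 20% of $1,084 = $216.80. Cost to member: $216.80. OOP to date $1,121.80.
Summing the member's payments: $528.20 + $376.80 + $216.80 = $1,121.80.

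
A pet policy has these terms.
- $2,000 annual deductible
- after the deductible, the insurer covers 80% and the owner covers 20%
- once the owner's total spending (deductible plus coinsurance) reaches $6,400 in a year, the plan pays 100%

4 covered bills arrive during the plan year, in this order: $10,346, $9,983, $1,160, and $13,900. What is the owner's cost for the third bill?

$232

Claim 1 — $10,346: $2,000 finishes the deductible; $8,346 goes to coinsurance; owner's 20% is $1,669.20. Owner owes $3,669.20 (running OOP $3,669.20).
Claim 2 — $9,983: deductible met; 20% of $9,983 = $1,996.60. Owner pays $1,996.60; OOP now $5,665.80.
Claim 3 — $1,160: 20% coinsurance on $1,160 = $232. Owner pays $232; OOP now $5,897.80.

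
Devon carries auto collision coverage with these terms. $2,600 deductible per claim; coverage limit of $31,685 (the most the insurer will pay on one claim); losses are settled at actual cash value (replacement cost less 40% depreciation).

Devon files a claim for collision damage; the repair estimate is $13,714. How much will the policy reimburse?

Actual cash value after 40% depreciation: $13,714 × 60% = $8,228.40.
Subtract the deductible: $8,228.40 − $2,600 = $5,628.40.
That's under the $31,685 cap, so the insurer reimburses the full $5,628.40.

$5,628.40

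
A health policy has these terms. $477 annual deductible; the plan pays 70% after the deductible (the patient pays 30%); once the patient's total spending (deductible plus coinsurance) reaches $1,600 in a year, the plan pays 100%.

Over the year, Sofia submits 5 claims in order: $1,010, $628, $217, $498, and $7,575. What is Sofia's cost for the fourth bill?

Claim 1 ($1,010): $477 to deductible, leaving $533; patient's 30% is $159.90. Patient pays $636.90; OOP now $636.90.
Claim 2 ($628): deductible met; 30% of $628 = $188.40. Patient owes $188.40 (running OOP $825.30).
Claim 3 ($217): deductible met; 30% of $217 = $65.10. Patient pays $65.10; OOP now $890.40.
Claim 4 ($498): deductible met; 30% of $498 = $149.40. Patient owes $149.40 (running OOP $1,039.80).

$149.40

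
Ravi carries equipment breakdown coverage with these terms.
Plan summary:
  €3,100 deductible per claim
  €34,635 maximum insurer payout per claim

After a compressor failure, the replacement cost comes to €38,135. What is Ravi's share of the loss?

€3,500

Subtract the deductible: €38,135 − €3,100 = €35,035.
Since €35,035 > €34,635, the payout is capped at €34,635.
The business owner bears the rest of the original loss: €38,135 − €34,635 = €3,500.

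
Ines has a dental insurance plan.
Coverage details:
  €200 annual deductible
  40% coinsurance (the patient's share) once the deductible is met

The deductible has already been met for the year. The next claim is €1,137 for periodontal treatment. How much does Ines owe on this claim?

€454.80

With the deductible met, the entire €1,137 is subject to coinsurance.
Patient's 40% share of €1,137 is €454.80.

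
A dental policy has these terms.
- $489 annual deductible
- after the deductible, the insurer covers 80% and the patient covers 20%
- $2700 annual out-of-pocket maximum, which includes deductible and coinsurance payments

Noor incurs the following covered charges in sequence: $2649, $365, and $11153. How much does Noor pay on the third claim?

Claim 1 — $2649: $489 to deductible, leaving $2160; 20% of $2160 = $432. Patient owes $921 (running OOP $921).
Claim 2 — $365: deductible already satisfied, so patient's share is 20% × $365 = $73. Patient owes $73 (running OOP $994).
Claim 3 — $11153: 20% coinsurance on $11153 = $2230.60. That would push OOP to $3224.60, over the $2700 cap, so patient pays $2700 − $994 = $1706.

$1706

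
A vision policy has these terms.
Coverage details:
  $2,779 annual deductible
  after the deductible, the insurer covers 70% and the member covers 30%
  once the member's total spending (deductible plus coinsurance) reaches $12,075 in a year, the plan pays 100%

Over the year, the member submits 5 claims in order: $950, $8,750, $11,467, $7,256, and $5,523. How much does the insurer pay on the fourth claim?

Claim 1 ($950): all of it applies to the deductible. Cost to member: $950. OOP to date $950. Insurer: $950 − $950 = $0.
Claim 2 ($8,750): $1,829 finishes the deductible; $6,921 goes to coinsurance; 30% of $6,921 = $2,076.30. Member pays $3,905.30; OOP now $4,855.30. Insurer: $8,750 − $3,905.30 = $4,844.70.
Claim 3 ($11,467): deductible met; 30% of $11,467 = $3,440.10. Cost to member: $3,440.10. OOP to date $8,295.40. Plan pays $11,467 − $3,440.10 = $8,026.90.
Claim 4 ($7,256): 30% coinsurance on $7,256 = $2,176.80. Cost to member: $2,176.80. OOP to date $10,472.20. Plan pays $7,256 − $2,176.80 = $5,079.20.

$5,079.20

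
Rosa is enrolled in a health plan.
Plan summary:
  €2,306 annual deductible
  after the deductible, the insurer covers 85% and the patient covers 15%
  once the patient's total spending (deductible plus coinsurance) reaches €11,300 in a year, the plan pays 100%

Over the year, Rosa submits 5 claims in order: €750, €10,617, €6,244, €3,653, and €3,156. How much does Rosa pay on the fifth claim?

€473.40

Claim 1 (€750): all of it applies to the deductible. Patient owes €750 (running OOP €750).
Claim 2 (€10,617): €1,556 finishes the deductible; €9,061 goes to coinsurance; 15% of €9,061 = €1,359.15. Patient owes €2,915.15 (running OOP €3,665.15).
Claim 3 (€6,244): deductible already satisfied, so patient's share is 15% × €6,244 = €936.60. Cost to patient: €936.60. OOP to date €4,601.75.
Claim 4 (€3,653): deductible met; 15% of €3,653 = €547.95. Patient pays €547.95; OOP now €5,149.70.
Claim 5 (€3,156): deductible already satisfied, so patient's share is 15% × €3,156 = €473.40. Patient pays €473.40; OOP now €5,623.10.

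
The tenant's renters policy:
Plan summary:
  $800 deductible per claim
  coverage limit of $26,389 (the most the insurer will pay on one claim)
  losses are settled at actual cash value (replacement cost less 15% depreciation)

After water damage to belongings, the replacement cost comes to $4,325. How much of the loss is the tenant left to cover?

$1,448.75

At 15% depreciation, ACV = $4,325 − $648.75 = $3,676.25.
Subtract the deductible: $3,676.25 − $800 = $2,876.25.
That's under the $26,389 cap, so the insurer reimburses the full $2,876.25.
The tenant bears the rest of the original loss: $4,325 − $2,876.25 = $1,448.75.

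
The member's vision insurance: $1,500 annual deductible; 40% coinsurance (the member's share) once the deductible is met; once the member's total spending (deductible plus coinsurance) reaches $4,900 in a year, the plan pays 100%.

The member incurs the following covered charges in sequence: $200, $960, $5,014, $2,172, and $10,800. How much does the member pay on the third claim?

Claim 1 — $200: fully absorbed by the deductible. Cost to member: $200. OOP to date $200.
Claim 2 — $960: entire amount goes to the deductible. Member owes $960 (running OOP $1,160).
Claim 3 — $5,014: $340 finishes the deductible; $4,674 goes to coinsurance; coinsurance $4,674 × 40% = $1,869.60. Cost to member: $2,209.60. OOP to date $3,369.60.

$2,209.60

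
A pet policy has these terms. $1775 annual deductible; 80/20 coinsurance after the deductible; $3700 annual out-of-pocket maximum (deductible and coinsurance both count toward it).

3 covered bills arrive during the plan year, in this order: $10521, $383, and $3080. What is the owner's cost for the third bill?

Claim 1 ($10521): deductible takes $1775, $8746 remains; 20% of $8746 = $1749.20. Cost to owner: $3524.20. OOP to date $3524.20.
Claim 2 ($383): deductible already satisfied, so owner's share is 20% × $383 = $76.60. Cost to owner: $76.60. OOP to date $3600.80.
Claim 3 ($3080): 20% coinsurance on $3080 = $616. OOP would hit $4216.80 > $3700, so the cap limits the owner to $3700 − $3600.80 = $99.20.

$99.20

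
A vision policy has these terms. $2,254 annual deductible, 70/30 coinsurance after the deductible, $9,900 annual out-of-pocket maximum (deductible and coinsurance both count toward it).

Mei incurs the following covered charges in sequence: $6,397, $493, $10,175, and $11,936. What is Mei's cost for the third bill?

$3,052.50

Bill 1, $6,397: $2,254 finishes the deductible; $4,143 goes to coinsurance; coinsurance $4,143 × 30% = $1,242.90. Member pays $3,496.90; OOP now $3,496.90.
Bill 2, $493: deductible already satisfied, so member's share is 30% × $493 = $147.90. Member pays $147.90; OOP now $3,644.80.
Bill 3, $10,175: 30% coinsurance on $10,175 = $3,052.50. Member owes $3,052.50 (running OOP $6,697.30).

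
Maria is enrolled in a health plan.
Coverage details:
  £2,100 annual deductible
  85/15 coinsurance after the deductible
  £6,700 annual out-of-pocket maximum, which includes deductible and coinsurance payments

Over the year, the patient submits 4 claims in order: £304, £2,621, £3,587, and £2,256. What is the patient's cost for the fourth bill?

£338.40

Bill 1, £304: all of it applies to the deductible. Cost to patient: £304. OOP to date £304.
Bill 2, £2,621: £1,796 to deductible, leaving £825; 15% of £825 = £123.75. Patient pays £1,919.75; OOP now £2,223.75.
Bill 3, £3,587: 15% coinsurance on £3,587 = £538.05. Patient owes £538.05 (running OOP £2,761.80).
Bill 4, £2,256: 15% coinsurance on £2,256 = £338.40. Patient pays £338.40; OOP now £3,100.20.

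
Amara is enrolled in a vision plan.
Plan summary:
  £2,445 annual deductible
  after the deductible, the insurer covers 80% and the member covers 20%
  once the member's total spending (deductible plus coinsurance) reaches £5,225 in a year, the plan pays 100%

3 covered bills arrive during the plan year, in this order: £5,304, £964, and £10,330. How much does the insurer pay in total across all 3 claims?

#1 (£5,304): deductible takes £2,445, £2,859 remains; 20% of £2,859 = £571.80. Cost to member: £3,016.80. OOP to date £3,016.80. Plan pays £5,304 − £3,016.80 = £2,287.20.
#2 (£964): 20% coinsurance on £964 = £192.80. Member owes £192.80 (running OOP £3,209.60). Plan pays £964 − £192.80 = £771.20.
#3 (£10,330): deductible already satisfied, so member's share is 20% × £10,330 = £2,066. That would push OOP to £5,275.60, over the £5,225 cap, so member pays £5,225 − £3,209.60 = £2,015.40. Insurer: £10,330 − £2,015.40 = £8,314.60.
Insurer total = bills − member's total = £16,598 − £5,225 = £11,373.

£11,373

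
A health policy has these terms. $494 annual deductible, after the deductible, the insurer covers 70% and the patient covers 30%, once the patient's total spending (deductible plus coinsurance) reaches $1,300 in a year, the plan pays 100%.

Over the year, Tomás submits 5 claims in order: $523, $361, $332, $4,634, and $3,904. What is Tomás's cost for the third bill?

$99.60

Claim 1 — $523: $494 to deductible, leaving $29; coinsurance $29 × 30% = $8.70. Cost to patient: $502.70. OOP to date $502.70.
Claim 2 — $361: deductible already satisfied, so patient's share is 30% × $361 = $108.30. Patient owes $108.30 (running OOP $611).
Claim 3 — $332: deductible met; 30% of $332 = $99.60. Patient pays $99.60; OOP now $710.60.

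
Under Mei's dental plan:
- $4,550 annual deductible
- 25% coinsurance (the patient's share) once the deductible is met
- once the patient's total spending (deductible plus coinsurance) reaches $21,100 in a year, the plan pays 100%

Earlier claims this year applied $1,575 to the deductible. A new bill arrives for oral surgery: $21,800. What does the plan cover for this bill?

$14,118.75

Remaining deductible: $4,550 − $1,575 = $2,975.
After the $2,975 deductible portion, $21,800 − $2,975 = $18,825 is subject to coinsurance.
Patient's 25% share of $18,825 is $4,706.25.
Patient responsibility before any cap: $2,975 + $4,706.25 = $7,681.25.
Year-to-date out-of-pocket becomes $1,575 + $7,681.25 = $9,256.25, still under the $21,100 maximum, so no cap applies.
The insurer covers the remainder: $21,800 − $7,681.25 = $14,118.75.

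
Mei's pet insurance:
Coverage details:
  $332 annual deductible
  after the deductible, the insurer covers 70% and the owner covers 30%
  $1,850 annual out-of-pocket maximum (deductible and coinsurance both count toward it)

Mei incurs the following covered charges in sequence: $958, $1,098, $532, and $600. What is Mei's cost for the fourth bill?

#1 ($958): $332 to deductible, leaving $626; owner's 30% is $187.80. Owner pays $519.80; OOP now $519.80.
#2 ($1,098): 30% coinsurance on $1,098 = $329.40. Cost to owner: $329.40. OOP to date $849.20.
#3 ($532): deductible already satisfied, so owner's share is 30% × $532 = $159.60. Owner pays $159.60; OOP now $1,008.80.
#4 ($600): 30% coinsurance on $600 = $180. Owner owes $180 (running OOP $1,188.80).

$180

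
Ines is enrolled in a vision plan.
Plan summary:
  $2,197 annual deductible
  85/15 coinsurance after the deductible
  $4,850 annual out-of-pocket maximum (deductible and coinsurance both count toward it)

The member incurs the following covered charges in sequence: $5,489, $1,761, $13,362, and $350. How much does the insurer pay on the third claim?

$11,466.95

#1 ($5,489): $2,197 to deductible, leaving $3,292; 15% of $3,292 = $493.80. Member pays $2,690.80; OOP now $2,690.80. Plan pays $5,489 − $2,690.80 = $2,798.20.
#2 ($1,761): 15% coinsurance on $1,761 = $264.15. Cost to member: $264.15. OOP to date $2,954.95. Plan pays $1,761 − $264.15 = $1,496.85.
#3 ($13,362): deductible already satisfied, so member's share is 15% × $13,362 = $2,004.30. That would push OOP to $4,959.25, over the $4,850 cap, so member pays $4,850 − $2,954.95 = $1,895.05. Insurer: $13,362 − $1,895.05 = $11,466.95.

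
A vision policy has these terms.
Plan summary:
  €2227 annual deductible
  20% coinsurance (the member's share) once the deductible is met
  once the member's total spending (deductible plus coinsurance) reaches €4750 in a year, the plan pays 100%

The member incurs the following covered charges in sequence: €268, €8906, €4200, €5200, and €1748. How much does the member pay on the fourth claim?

€293.60

Claim 1 (€268): entire amount goes to the deductible. Cost to member: €268. OOP to date €268.
Claim 2 (€8906): €1959 to deductible, leaving €6947; 20% of €6947 = €1389.40. Cost to member: €3348.40. OOP to date €3616.40.
Claim 3 (€4200): deductible met; 20% of €4200 = €840. Member owes €840 (running OOP €4456.40).
Claim 4 (€5200): 20% coinsurance on €5200 = €1040. That would push OOP to €5496.40, over the €4750 cap, so member pays €4750 − €4456.40 = €293.60.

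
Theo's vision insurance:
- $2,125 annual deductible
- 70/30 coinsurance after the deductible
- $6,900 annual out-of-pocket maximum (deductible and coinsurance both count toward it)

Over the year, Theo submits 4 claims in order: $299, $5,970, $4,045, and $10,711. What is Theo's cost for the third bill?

$1,213.50

Claim 1 — $299: entire amount goes to the deductible. Cost to member: $299. OOP to date $299.
Claim 2 — $5,970: $1,826 to deductible, leaving $4,144; member's 30% is $1,243.20. Member pays $3,069.20; OOP now $3,368.20.
Claim 3 — $4,045: deductible already satisfied, so member's share is 30% × $4,045 = $1,213.50. Member pays $1,213.50; OOP now $4,581.70.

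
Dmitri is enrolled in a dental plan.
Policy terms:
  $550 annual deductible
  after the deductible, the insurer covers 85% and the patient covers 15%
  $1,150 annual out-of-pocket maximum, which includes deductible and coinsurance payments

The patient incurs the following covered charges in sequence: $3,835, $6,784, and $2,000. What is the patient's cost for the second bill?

Claim 1 — $3,835: $550 finishes the deductible; $3,285 goes to coinsurance; patient's 15% is $492.75. Patient owes $1,042.75 (running OOP $1,042.75).
Claim 2 — $6,784: deductible met; 15% of $6,784 = $1,017.60. OOP would hit $2,060.35 > $1,150, so the cap limits the patient to $1,150 − $1,042.75 = $107.25.

$107.25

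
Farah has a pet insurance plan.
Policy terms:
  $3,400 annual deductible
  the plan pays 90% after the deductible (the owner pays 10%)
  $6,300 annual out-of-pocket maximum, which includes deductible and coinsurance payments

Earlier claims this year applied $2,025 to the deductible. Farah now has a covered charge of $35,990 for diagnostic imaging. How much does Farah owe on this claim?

Deductible still to meet: $3,400 − $2,025 = $1,375.
The remaining $34,615 (= $35,990 − $1,375) moves to coinsurance.
10% of $34,615 = $3,461.50 falls to the owner.
Owner responsibility before any cap: $1,375 + $3,461.50 = $4,836.50.
That would bring total out-of-pocket to $6,861.50, past the $6,300 cap. The owner is capped at $6,300 − $2,025 = $4,275 on this claim.

$4,275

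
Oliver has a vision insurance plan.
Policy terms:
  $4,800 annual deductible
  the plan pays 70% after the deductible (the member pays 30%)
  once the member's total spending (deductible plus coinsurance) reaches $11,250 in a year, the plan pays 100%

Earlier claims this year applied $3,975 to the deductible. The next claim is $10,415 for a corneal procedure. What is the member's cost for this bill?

$3,975 of the $4,800 deductible is already met, leaving $825.
After the $825 deductible portion, $10,415 − $825 = $9,590 is subject to coinsurance.
30% of $9,590 = $2,877 falls to the member.
That puts the member's cost at $825 + $2,877 = $3,702 before any cap.
Cumulative spending $3,975 + $3,702 = $7,677 stays under the $11,250 maximum.

$3,702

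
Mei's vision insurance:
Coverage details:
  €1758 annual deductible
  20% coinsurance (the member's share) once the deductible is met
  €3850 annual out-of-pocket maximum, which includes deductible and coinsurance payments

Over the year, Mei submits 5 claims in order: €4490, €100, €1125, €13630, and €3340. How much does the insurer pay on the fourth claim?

#1 (€4490): €1758 finishes the deductible; €2732 goes to coinsurance; coinsurance €2732 × 20% = €546.40. Member owes €2304.40 (running OOP €2304.40). Plan pays €4490 − €2304.40 = €2185.60.
#2 (€100): deductible already satisfied, so member's share is 20% × €100 = €20. Member owes €20 (running OOP €2324.40). Insurer: €100 − €20 = €80.
#3 (€1125): 20% coinsurance on €1125 = €225. Member owes €225 (running OOP €2549.40). Plan pays €1125 − €225 = €900.
#4 (€13630): 20% coinsurance on €13630 = €2726. That would push OOP to €5275.40, over the €3850 cap, so member pays €3850 − €2549.40 = €1300.60. Plan pays €13630 − €1300.60 = €12329.40.

€12329.40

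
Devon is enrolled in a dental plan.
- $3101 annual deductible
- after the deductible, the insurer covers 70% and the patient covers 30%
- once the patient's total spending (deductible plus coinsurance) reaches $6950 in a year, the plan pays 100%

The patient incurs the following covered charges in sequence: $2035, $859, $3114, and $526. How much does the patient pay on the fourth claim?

$157.80

#1 ($2035): entire amount goes to the deductible. Cost to patient: $2035. OOP to date $2035.
#2 ($859): all of it applies to the deductible. Cost to patient: $859. OOP to date $2894.
#3 ($3114): $207 finishes the deductible; $2907 goes to coinsurance; coinsurance $2907 × 30% = $872.10. Cost to patient: $1079.10. OOP to date $3973.10.
#4 ($526): 30% coinsurance on $526 = $157.80. Patient owes $157.80 (running OOP $4130.90).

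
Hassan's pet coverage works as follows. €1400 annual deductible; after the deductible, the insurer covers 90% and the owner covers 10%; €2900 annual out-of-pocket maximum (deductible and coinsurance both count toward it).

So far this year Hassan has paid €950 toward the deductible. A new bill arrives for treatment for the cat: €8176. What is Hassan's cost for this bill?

€950 of the €1400 deductible is already met, leaving €450.
After the €450 deductible portion, €8176 − €450 = €7726 is subject to coinsurance.
10% of €7726 = €772.60 falls to the owner.
So the owner owes €450 + €772.60 = €1222.60 before any cap.
Cumulative spending €950 + €1222.60 = €2172.60 stays under the €2900 maximum.

€1222.60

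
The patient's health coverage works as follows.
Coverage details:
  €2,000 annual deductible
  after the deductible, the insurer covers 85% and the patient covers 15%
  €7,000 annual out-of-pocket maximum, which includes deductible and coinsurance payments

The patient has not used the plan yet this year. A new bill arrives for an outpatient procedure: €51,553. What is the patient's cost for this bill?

Deductible not yet touched, so the first €2,000 of the bill goes to the deductible.
The remaining €49,553 (= €51,553 − €2,000) moves to coinsurance.
Coinsurance: €49,553 × 15% = €7,432.95.
Patient responsibility before any cap: €2,000 + €7,432.95 = €9,432.95.
That would bring total out-of-pocket to €9,432.95, past the €7,000 cap. The patient is capped at €7,000 − €0 = €7,000 on this claim.

€7,000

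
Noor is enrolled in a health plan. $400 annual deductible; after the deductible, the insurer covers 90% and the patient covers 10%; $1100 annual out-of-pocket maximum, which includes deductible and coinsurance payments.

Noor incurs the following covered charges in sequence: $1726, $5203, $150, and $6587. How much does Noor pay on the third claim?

Bill 1, $1726: $400 to deductible, leaving $1326; 10% of $1326 = $132.60. Patient owes $532.60 (running OOP $532.60).
Bill 2, $5203: deductible met; 10% of $5203 = $520.30. Cost to patient: $520.30. OOP to date $1052.90.
Bill 3, $150: deductible met; 10% of $150 = $15. Patient pays $15; OOP now $1067.90.

$15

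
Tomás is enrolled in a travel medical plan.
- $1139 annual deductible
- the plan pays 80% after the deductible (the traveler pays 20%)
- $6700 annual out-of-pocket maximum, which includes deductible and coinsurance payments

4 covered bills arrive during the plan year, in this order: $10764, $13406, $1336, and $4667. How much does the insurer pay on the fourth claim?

$3979.40

Bill 1, $10764: $1139 finishes the deductible; $9625 goes to coinsurance; traveler's 20% is $1925. Traveler owes $3064 (running OOP $3064). Insurer: $10764 − $3064 = $7700.
Bill 2, $13406: deductible met; 20% of $13406 = $2681.20. Traveler pays $2681.20; OOP now $5745.20. Insurer: $13406 − $2681.20 = $10724.80.
Bill 3, $1336: deductible already satisfied, so traveler's share is 20% × $1336 = $267.20. Traveler pays $267.20; OOP now $6012.40. Insurer: $1336 − $267.20 = $1068.80.
Bill 4, $4667: deductible already satisfied, so traveler's share is 20% × $4667 = $933.40. That would push OOP to $6945.80, over the $6700 cap, so traveler pays $6700 − $6012.40 = $687.60. Insurer: $4667 − $687.60 = $3979.40.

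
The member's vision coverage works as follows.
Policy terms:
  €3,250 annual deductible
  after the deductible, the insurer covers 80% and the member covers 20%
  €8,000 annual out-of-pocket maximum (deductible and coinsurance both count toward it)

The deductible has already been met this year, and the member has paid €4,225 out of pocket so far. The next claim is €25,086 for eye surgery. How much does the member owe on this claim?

€3,775

With the deductible met, the entire €25,086 is subject to coinsurance.
Member's 20% share of €25,086 is €5,017.20.
Year-to-date out-of-pocket would reach €4,225 + €5,017.20 = €9,242.20, above the €8,000 maximum, so the member pays only €8,000 − €4,225 = €3,775.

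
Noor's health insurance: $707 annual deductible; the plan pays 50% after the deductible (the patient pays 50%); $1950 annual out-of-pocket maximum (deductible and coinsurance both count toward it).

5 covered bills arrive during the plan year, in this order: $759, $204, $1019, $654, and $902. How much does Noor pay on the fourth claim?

$327

Bill 1, $759: deductible takes $707, $52 remains; patient's 50% is $26. Patient owes $733 (running OOP $733).
Bill 2, $204: deductible met; 50% of $204 = $102. Cost to patient: $102. OOP to date $835.
Bill 3, $1019: deductible met; 50% of $1019 = $509.50. Patient pays $509.50; OOP now $1344.50.
Bill 4, $654: 50% coinsurance on $654 = $327. Patient owes $327 (running OOP $1671.50).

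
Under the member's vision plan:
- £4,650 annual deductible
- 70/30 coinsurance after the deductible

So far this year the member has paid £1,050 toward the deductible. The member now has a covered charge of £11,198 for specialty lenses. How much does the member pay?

Deductible still to meet: £4,650 − £1,050 = £3,600.
That leaves £11,198 − £3,600 = £7,598 for coinsurance.
Member's 30% share of £7,598 is £2,279.40.
Member responsibility: £3,600 + £2,279.40 = £5,879.40.

£5,879.40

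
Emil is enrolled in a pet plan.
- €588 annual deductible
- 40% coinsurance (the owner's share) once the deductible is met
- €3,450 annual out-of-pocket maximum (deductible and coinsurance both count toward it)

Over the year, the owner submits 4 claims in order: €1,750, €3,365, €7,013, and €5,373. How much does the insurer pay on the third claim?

Claim 1 — €1,750: €588 to deductible, leaving €1,162; coinsurance €1,162 × 40% = €464.80. Owner pays €1,052.80; OOP now €1,052.80. Plan pays €1,750 − €1,052.80 = €697.20.
Claim 2 — €3,365: deductible already satisfied, so owner's share is 40% × €3,365 = €1,346. Cost to owner: €1,346. OOP to date €2,398.80. Insurer: €3,365 − €1,346 = €2,019.
Claim 3 — €7,013: 40% coinsurance on €7,013 = €2,805.20. Adding that to €2,398.80 gives €5,204, past the €3,450 cap; owner pays only €3,450 − €2,398.80 = €1,051.20. Insurer: €7,013 − €1,051.20 = €5,961.80.

€5,961.80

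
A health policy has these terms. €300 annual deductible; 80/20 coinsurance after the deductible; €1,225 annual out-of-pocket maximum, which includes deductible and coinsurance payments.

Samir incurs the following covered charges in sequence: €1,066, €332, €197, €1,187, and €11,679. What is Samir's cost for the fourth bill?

€237.40

Bill 1, €1,066: €300 finishes the deductible; €766 goes to coinsurance; patient's 20% is €153.20. Patient owes €453.20 (running OOP €453.20).
Bill 2, €332: deductible already satisfied, so patient's share is 20% × €332 = €66.40. Patient pays €66.40; OOP now €519.60.
Bill 3, €197: deductible already satisfied, so patient's share is 20% × €197 = €39.40. Patient pays €39.40; OOP now €559.
Bill 4, €1,187: 20% coinsurance on €1,187 = €237.40. Patient pays €237.40; OOP now €796.40.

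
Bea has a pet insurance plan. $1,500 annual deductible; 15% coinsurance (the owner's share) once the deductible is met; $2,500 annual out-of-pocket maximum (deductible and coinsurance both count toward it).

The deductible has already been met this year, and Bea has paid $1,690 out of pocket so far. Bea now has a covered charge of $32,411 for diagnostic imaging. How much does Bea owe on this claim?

$810

With the deductible met, the entire $32,411 is subject to coinsurance.
Owner's 15% share of $32,411 is $4,861.65.
Adding $4,861.65 to the $1,690 already spent would give $6,551.65, which exceeds the $2,500 cap; the owner pays just $2,500 − $1,690 = $810.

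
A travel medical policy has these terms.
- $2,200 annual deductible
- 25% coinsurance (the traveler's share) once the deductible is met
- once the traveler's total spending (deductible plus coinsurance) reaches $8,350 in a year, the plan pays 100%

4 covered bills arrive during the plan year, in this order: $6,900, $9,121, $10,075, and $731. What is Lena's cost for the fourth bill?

#1 ($6,900): $2,200 to deductible, leaving $4,700; traveler's 25% is $1,175. Cost to traveler: $3,375. OOP to date $3,375.
#2 ($9,121): deductible already satisfied, so traveler's share is 25% × $9,121 = $2,280.25. Cost to traveler: $2,280.25. OOP to date $5,655.25.
#3 ($10,075): deductible already satisfied, so traveler's share is 25% × $10,075 = $2,518.75. Cost to traveler: $2,518.75. OOP to date $8,174.
#4 ($731): deductible met; 25% of $731 = $182.75. Adding that to $8,174 gives $8,356.75, past the $8,350 cap; traveler pays only $8,350 − $8,174 = $176.

$176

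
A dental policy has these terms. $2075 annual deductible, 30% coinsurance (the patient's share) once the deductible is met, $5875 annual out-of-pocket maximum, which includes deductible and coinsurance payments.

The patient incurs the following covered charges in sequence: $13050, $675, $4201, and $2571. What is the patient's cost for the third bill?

$305

Claim 1 — $13050: deductible takes $2075, $10975 remains; 30% of $10975 = $3292.50. Patient owes $5367.50 (running OOP $5367.50).
Claim 2 — $675: deductible met; 30% of $675 = $202.50. Patient pays $202.50; OOP now $5570.
Claim 3 — $4201: deductible already satisfied, so patient's share is 30% × $4201 = $1260.30. OOP would hit $6830.30 > $5875, so the cap limits the patient to $5875 − $5570 = $305.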